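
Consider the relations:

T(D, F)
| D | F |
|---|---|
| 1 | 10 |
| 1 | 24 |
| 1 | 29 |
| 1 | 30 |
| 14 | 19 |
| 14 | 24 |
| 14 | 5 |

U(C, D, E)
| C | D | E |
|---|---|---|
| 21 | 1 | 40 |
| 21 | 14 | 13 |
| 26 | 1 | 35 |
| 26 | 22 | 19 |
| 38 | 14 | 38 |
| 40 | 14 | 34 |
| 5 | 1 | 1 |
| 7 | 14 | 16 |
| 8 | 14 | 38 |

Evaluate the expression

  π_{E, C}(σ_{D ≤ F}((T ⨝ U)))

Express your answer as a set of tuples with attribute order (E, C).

{(1, 5), (13, 21), (16, 7), (34, 40), (35, 26), (38, 38), (38, 8), (40, 21)}

Joining T and U on D yields {(1, 10, 21, 40), (1, 10, 26, 35), (1, 10, 5, 1), (1, 24, 21, 40), (1, 24, 26, 35), (1, 24, 5, 1), (1, 29, 21, 40), (1, 29, 26, 35), (1, 29, 5, 1), (1, 30, 21, 40), (1, 30, 26, 35), (1, 30, 5, 1), (14, 19, 21, 13), (14, 19, 38, 38), (14, 19, 40, 34), (14, 19, 7, 16), (14, 19, 8, 38), (14, 24, 21, 13), (14, 24, 38, 38), (14, 24, 40, 34), (14, 24, 7, 16), (14, 24, 8, 38), (14, 5, 21, 13), (14, 5, 38, 38), (14, 5, 40, 34), (14, 5, 7, 16), (14, 5, 8, 38)}.
Apply σ_{D ≤ F}; surviving tuples: {(1, 10, 21, 40), (1, 10, 26, 35), (1, 10, 5, 1), (1, 24, 21, 40), (1, 24, 26, 35), (1, 24, 5, 1), (1, 29, 21, 40), (1, 29, 26, 35), (1, 29, 5, 1), (1, 30, 21, 40), (1, 30, 26, 35), (1, 30, 5, 1), (14, 19, 21, 13), (14, 19, 38, 38), (14, 19, 40, 34), (14, 19, 7, 16), (14, 19, 8, 38), (14, 24, 21, 13), (14, 24, 38, 38), (14, 24, 40, 34), (14, 24, 7, 16), (14, 24, 8, 38)}
π[E, C]: project onto (E, C) (14 duplicate(s) eliminated) → {(1, 5), (13, 21), (16, 7), (34, 40), (35, 26), (38, 38), (38, 8), (40, 21)}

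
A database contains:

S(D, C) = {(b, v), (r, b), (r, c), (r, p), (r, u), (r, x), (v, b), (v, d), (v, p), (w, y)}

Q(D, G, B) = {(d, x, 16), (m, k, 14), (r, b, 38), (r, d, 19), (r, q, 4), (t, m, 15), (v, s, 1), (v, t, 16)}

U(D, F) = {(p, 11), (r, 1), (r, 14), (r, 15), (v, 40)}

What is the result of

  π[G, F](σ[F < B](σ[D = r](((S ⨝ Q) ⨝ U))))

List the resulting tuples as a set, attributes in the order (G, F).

{(b, 1), (b, 14), (b, 15), (d, 1), (d, 14), (d, 15), (q, 1)}

Joining S and Q on D yields {(r, b, b, 38), (r, b, d, 19), (r, b, q, 4), (r, c, b, 38), (r, c, d, 19), (r, c, q, 4), (r, p, b, 38), (r, p, d, 19), (r, p, q, 4), (r, u, b, 38), (r, u, d, 19), (r, u, q, 4), (r, x, b, 38), (r, x, d, 19), (r, x, q, 4), (v, b, s, 1), (v, b, t, 16), (v, d, s, 1), (v, d, t, 16), (v, p, s, 1), (v, p, t, 16)}.
Joining (S ⨝ Q) and U on D yields {(r, b, b, 38, 1), (r, b, b, 38, 14), (r, b, b, 38, 15), (r, b, d, 19, 1), (r, b, d, 19, 14), (r, b, d, 19, 15), (r, b, q, 4, 1), (r, b, q, 4, 14), (r, b, q, 4, 15), (r, c, b, 38, 1), (r, c, b, 38, 14), (r, c, b, 38, 15), (r, c, d, 19, 1), (r, c, d, 19, 14), (r, c, d, 19, 15), (r, c, q, 4, 1), (r, c, q, 4, 14), (r, c, q, 4, 15), (r, p, b, 38, 1), (r, p, b, 38, 14), (r, p, b, 38, 15), (r, p, d, 19, 1), (r, p, d, 19, 14), (r, p, d, 19, 15), (r, p, q, 4, 1), (r, p, q, 4, 14), (r, p, q, 4, 15), (r, u, b, 38, 1), (r, u, b, 38, 14), (r, u, b, 38, 15), (r, u, d, 19, 1), (r, u, d, 19, 14), (r, u, d, 19, 15), (r, u, q, 4, 1), (r, u, q, 4, 14), (r, u, q, 4, 15), (r, x, b, 38, 1), (r, x, b, 38, 14), (r, x, b, 38, 15), (r, x, d, 19, 1), (r, x, d, 19, 14), (r, x, d, 19, 15), (r, x, q, 4, 1), (r, x, q, 4, 14), (r, x, q, 4, 15), (v, b, s, 1, 40), (v, b, t, 16, 40), (v, d, s, 1, 40), (v, d, t, 16, 40), (v, p, s, 1, 40), (v, p, t, 16, 40)}.
Selection D = r: {(r, b, b, 38, 1), (r, b, b, 38, 14), (r, b, b, 38, 15), (r, b, d, 19, 1), (r, b, d, 19, 14), (r, b, d, 19, 15), (r, b, q, 4, 1), (r, b, q, 4, 14), (r, b, q, 4, 15), (r, c, b, 38, 1), (r, c, b, 38, 14), (r, c, b, 38, 15), (r, c, d, 19, 1), (r, c, d, 19, 14), (r, c, d, 19, 15), (r, c, q, 4, 1), (r, c, q, 4, 14), (r, c, q, 4, 15), (r, p, b, 38, 1), (r, p, b, 38, 14), (r, p, b, 38, 15), (r, p, d, 19, 1), (r, p, d, 19, 14), (r, p, d, 19, 15), (r, p, q, 4, 1), (r, p, q, 4, 14), (r, p, q, 4, 15), (r, u, b, 38, 1), (r, u, b, 38, 14), (r, u, b, 38, 15), (r, u, d, 19, 1), (r, u, d, 19, 14), (r, u, d, 19, 15), (r, u, q, 4, 1), (r, u, q, 4, 14), (r, u, q, 4, 15), (r, x, b, 38, 1), (r, x, b, 38, 14), (r, x, b, 38, 15), (r, x, d, 19, 1), (r, x, d, 19, 14), (r, x, d, 19, 15), (r, x, q, 4, 1), (r, x, q, 4, 14), (r, x, q, 4, 15)}
Selection F < B: {(r, b, b, 38, 1), (r, b, b, 38, 14), (r, b, b, 38, 15), (r, b, d, 19, 1), (r, b, d, 19, 14), (r, b, d, 19, 15), (r, b, q, 4, 1), (r, c, b, 38, 1), (r, c, b, 38, 14), (r, c, b, 38, 15), (r, c, d, 19, 1), (r, c, d, 19, 14), (r, c, d, 19, 15), (r, c, q, 4, 1), (r, p, b, 38, 1), (r, p, b, 38, 14), (r, p, b, 38, 15), (r, p, d, 19, 1), (r, p, d, 19, 14), (r, p, d, 19, 15), (r, p, q, 4, 1), (r, u, b, 38, 1), (r, u, b, 38, 14), (r, u, b, 38, 15), (r, u, d, 19, 1), (r, u, d, 19, 14), (r, u, d, 19, 15), (r, u, q, 4, 1), (r, x, b, 38, 1), (r, x, b, 38, 14), (r, x, b, 38, 15), (r, x, d, 19, 1), (r, x, d, 19, 14), (r, x, d, 19, 15), (r, x, q, 4, 1)}
π[G, F]: project onto (G, F) (28 duplicate(s) eliminated) → {(b, 1), (b, 14), (b, 15), (d, 1), (d, 14), (d, 15), (q, 1)}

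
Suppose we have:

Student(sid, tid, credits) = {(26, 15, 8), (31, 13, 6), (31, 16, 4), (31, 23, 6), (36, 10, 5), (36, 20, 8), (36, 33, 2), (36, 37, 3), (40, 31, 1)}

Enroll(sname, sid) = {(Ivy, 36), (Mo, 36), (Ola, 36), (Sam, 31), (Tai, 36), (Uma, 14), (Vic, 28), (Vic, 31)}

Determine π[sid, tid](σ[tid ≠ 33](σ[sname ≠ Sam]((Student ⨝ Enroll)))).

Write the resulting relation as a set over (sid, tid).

{(31, 13), (31, 16), (31, 23), (36, 10), (36, 20), (36, 37)}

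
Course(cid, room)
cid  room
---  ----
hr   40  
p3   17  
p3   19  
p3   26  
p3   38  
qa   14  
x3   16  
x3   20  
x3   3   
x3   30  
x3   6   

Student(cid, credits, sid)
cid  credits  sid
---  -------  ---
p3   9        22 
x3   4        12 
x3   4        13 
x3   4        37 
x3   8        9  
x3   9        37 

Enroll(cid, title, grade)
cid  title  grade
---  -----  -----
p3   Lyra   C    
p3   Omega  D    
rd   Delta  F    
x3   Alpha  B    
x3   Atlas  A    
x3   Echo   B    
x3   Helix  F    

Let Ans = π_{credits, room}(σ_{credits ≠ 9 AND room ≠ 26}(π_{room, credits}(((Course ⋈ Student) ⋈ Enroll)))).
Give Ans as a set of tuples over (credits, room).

Course ⋈ Student (natural join on cid): {(p3, 17, 9, 22), (p3, 19, 9, 22), (p3, 26, 9, 22), (p3, 38, 9, 22), (x3, 16, 4, 12), (x3, 16, 4, 13), (x3, 16, 4, 37), (x3, 16, 8, 9), (x3, 16, 9, 37), (x3, 20, 4, 12), (x3, 20, 4, 13), (x3, 20, 4, 37), (x3, 20, 8, 9), (x3, 20, 9, 37), (x3, 3, 4, 12), (x3, 3, 4, 13), (x3, 3, 4, 37), (x3, 3, 8, 9), (x3, 3, 9, 37), (x3, 30, 4, 12), (x3, 30, 4, 13), (x3, 30, 4, 37), (x3, 30, 8, 9), (x3, 30, 9, 37), (x3, 6, 4, 12), (x3, 6, 4, 13), (x3, 6, 4, 37), (x3, 6, 8, 9), (x3, 6, 9, 37)}
(Course ⋈ Student) ⋈ Enroll (natural join on cid): {(p3, 17, 9, 22, Lyra, C), (p3, 17, 9, 22, Omega, D), (p3, 19, 9, 22, Lyra, C), (p3, 19, 9, 22, Omega, D), (p3, 26, 9, 22, Lyra, C), (p3, 26, 9, 22, Omega, D), (p3, 38, 9, 22, Lyra, C), (p3, 38, 9, 22, Omega, D), (x3, 16, 4, 12, Alpha, B), (x3, 16, 4, 12, Atlas, A), (x3, 16, 4, 12, Echo, B), (x3, 16, 4, 12, Helix, F), (x3, 16, 4, 13, Alpha, B), (x3, 16, 4, 13, Atlas, A), (x3, 16, 4, 13, Echo, B), (x3, 16, 4, 13, Helix, F), (x3, 16, 4, 37, Alpha, B), (x3, 16, 4, 37, Atlas, A), (x3, 16, 4, 37, Echo, B), (x3, 16, 4, 37, Helix, F), (x3, 16, 8, 9, Alpha, B), (x3, 16, 8, 9, Atlas, A), (x3, 16, 8, 9, Echo, B), (x3, 16, 8, 9, Helix, F), (x3, 16, 9, 37, Alpha, B), (x3, 16, 9, 37, Atlas, A), (x3, 16, 9, 37, Echo, B), (x3, 16, 9, 37, Helix, F), (x3, 20, 4, 12, Alpha, B), (x3, 20, 4, 12, Atlas, A), (x3, 20, 4, 12, Echo, B), (x3, 20, 4, 12, Helix, F), (x3, 20, 4, 13, Alpha, B), (x3, 20, 4, 13, Atlas, A), (x3, 20, 4, 13, Echo, B), (x3, 20, 4, 13, Helix, F), (x3, 20, 4, 37, Alpha, B), (x3, 20, 4, 37, Atlas, A), (x3, 20, 4, 37, Echo, B), (x3, 20, 4, 37, Helix, F), (x3, 20, 8, 9, Alpha, B), (x3, 20, 8, 9, Atlas, A), (x3, 20, 8, 9, Echo, B), (x3, 20, 8, 9, Helix, F), (x3, 20, 9, 37, Alpha, B), (x3, 20, 9, 37, Atlas, A), (x3, 20, 9, 37, Echo, B), (x3, 20, 9, 37, Helix, F), (x3, 3, 4, 12, Alpha, B), (x3, 3, 4, 12, Atlas, A), (x3, 3, 4, 12, Echo, B), (x3, 3, 4, 12, Helix, F), (x3, 3, 4, 13, Alpha, B), (x3, 3, 4, 13, Atlas, A), (x3, 3, 4, 13, Echo, B), (x3, 3, 4, 13, Helix, F), (x3, 3, 4, 37, Alpha, B), (x3, 3, 4, 37, Atlas, A), (x3, 3, 4, 37, Echo, B), (x3, 3, 4, 37, Helix, F), (x3, 3, 8, 9, Alpha, B), (x3, 3, 8, 9, Atlas, A), (x3, 3, 8, 9, Echo, B), (x3, 3, 8, 9, Helix, F), (x3, 3, 9, 37, Alpha, B), (x3, 3, 9, 37, Atlas, A), (x3, 3, 9, 37, Echo, B), (x3, 3, 9, 37, Helix, F), (x3, 30, 4, 12, Alpha, B), (x3, 30, 4, 12, Atlas, A), (x3, 30, 4, 12, Echo, B), (x3, 30, 4, 12, Helix, F), (x3, 30, 4, 13, Alpha, B), (x3, 30, 4, 13, Atlas, A), (x3, 30, 4, 13, Echo, B), (x3, 30, 4, 13, Helix, F), (x3, 30, 4, 37, Alpha, B), (x3, 30, 4, 37, Atlas, A), (x3, 30, 4, 37, Echo, B), (x3, 30, 4, 37, Helix, F), (x3, 30, 8, 9, Alpha, B), (x3, 30, 8, 9, Atlas, A), (x3, 30, 8, 9, Echo, B), (x3, 30, 8, 9, Helix, F), (x3, 30, 9, 37, Alpha, B), (x3, 30, 9, 37, Atlas, A), (x3, 30, 9, 37, Echo, B), (x3, 30, 9, 37, Helix, F), (x3, 6, 4, 12, Alpha, B), (x3, 6, 4, 12, Atlas, A), (x3, 6, 4, 12, Echo, B), (x3, 6, 4, 12, Helix, F), (x3, 6, 4, 13, Alpha, B), (x3, 6, 4, 13, Atlas, A), (x3, 6, 4, 13, Echo, B), (x3, 6, 4, 13, Helix, F), (x3, 6, 4, 37, Alpha, B), (x3, 6, 4, 37, Atlas, A), (x3, 6, 4, 37, Echo, B), (x3, 6, 4, 37, Helix, F), (x3, 6, 8, 9, Alpha, B), (x3, 6, 8, 9, Atlas, A), (x3, 6, 8, 9, Echo, B), (x3, 6, 8, 9, Helix, F), (x3, 6, 9, 37, Alpha, B), (x3, 6, 9, 37, Atlas, A), (x3, 6, 9, 37, Echo, B), (x3, 6, 9, 37, Helix, F)}
π_{room, credits} gives {(16, 4), (16, 8), (16, 9), (17, 9), (19, 9), (20, 4), (20, 8), (20, 9), (26, 9), (3, 4), (3, 8), (3, 9), (30, 4), (30, 8), (30, 9), (38, 9), (6, 4), (6, 8), (6, 9)} (89 duplicate(s) eliminated).
Filtering on credits ≠ 9 AND room ≠ 26 leaves {(16, 4), (16, 8), (20, 4), (20, 8), (3, 4), (3, 8), (30, 4), (30, 8), (6, 4), (6, 8)}.
π_{credits, room} gives {(4, 16), (4, 20), (4, 3), (4, 30), (4, 6), (8, 16), (8, 20), (8, 3), (8, 30), (8, 6)}.

{(4, 16), (4, 20), (4, 3), (4, 30), (4, 6), (8, 16), (8, 20), (8, 3), (8, 30), (8, 6)}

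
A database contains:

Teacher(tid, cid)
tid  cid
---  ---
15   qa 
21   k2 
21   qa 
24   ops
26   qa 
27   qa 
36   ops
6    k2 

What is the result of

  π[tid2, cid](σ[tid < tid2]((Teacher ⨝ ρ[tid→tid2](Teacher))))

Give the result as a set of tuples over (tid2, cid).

{(21, k2), (21, qa), (26, qa), (27, qa), (36, ops)}

ρ[tid→tid2]: schema becomes (tid2, cid); tuples unchanged.
Joining Teacher and ρ[tid→tid2](Teacher) on cid yields {(15, qa, 15), (15, qa, 21), (15, qa, 26), (15, qa, 27), (21, k2, 21), (21, k2, 6), (21, qa, 15), (21, qa, 21), (21, qa, 26), (21, qa, 27), (24, ops, 24), (24, ops, 36), (26, qa, 15), (26, qa, 21), (26, qa, 26), (26, qa, 27), (27, qa, 15), (27, qa, 21), (27, qa, 26), (27, qa, 27), (36, ops, 24), (36, ops, 36), (6, k2, 21), (6, k2, 6)}.
Selection tid < tid2: {(15, qa, 21), (15, qa, 26), (15, qa, 27), (21, qa, 26), (21, qa, 27), (24, ops, 36), (26, qa, 27), (6, k2, 21)}
Keep only column(s) tid2, cid (3 duplicate(s) eliminated): {(21, k2), (21, qa), (26, qa), (27, qa), (36, ops)}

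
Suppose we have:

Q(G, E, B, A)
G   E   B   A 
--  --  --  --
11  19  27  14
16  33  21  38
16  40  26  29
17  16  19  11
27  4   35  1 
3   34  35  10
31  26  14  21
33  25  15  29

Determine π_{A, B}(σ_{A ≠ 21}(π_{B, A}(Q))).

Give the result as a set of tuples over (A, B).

{(1, 35), (10, 35), (11, 19), (14, 27), (29, 15), (29, 26), (38, 21)}

Keep only column(s) B, A: {(14, 21), (15, 29), (19, 11), (21, 38), (26, 29), (27, 14), (35, 1), (35, 10)}
Filtering on A ≠ 21 leaves {(15, 29), (19, 11), (21, 38), (26, 29), (27, 14), (35, 1), (35, 10)}.
Keep only column(s) A, B: {(1, 35), (10, 35), (11, 19), (14, 27), (29, 15), (29, 26), (38, 21)}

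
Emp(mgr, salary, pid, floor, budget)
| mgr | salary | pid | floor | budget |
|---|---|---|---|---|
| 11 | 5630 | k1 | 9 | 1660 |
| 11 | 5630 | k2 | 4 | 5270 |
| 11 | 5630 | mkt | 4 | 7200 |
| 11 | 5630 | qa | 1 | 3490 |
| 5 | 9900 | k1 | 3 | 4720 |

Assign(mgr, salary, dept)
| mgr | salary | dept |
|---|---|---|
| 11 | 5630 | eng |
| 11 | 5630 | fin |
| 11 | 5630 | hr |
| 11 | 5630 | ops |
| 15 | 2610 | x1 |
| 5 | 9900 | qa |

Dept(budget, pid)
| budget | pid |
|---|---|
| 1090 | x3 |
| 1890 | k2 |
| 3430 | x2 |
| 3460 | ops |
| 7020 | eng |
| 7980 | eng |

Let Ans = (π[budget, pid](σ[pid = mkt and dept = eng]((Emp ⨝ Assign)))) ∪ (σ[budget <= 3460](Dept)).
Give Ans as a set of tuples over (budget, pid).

Joining Emp and Assign on mgr, salary yields {(11, 5630, k1, 9, 1660, eng), (11, 5630, k1, 9, 1660, fin), (11, 5630, k1, 9, 1660, hr), (11, 5630, k1, 9, 1660, ops), (11, 5630, k2, 4, 5270, eng), (11, 5630, k2, 4, 5270, fin), (11, 5630, k2, 4, 5270, hr), (11, 5630, k2, 4, 5270, ops), (11, 5630, mkt, 4, 7200, eng), (11, 5630, mkt, 4, 7200, fin), (11, 5630, mkt, 4, 7200, hr), (11, 5630, mkt, 4, 7200, ops), (11, 5630, qa, 1, 3490, eng), (11, 5630, qa, 1, 3490, fin), (11, 5630, qa, 1, 3490, hr), (11, 5630, qa, 1, 3490, ops), (5, 9900, k1, 3, 4720, qa)}.
Filtering on pid = mkt and dept = eng leaves {(11, 5630, mkt, 4, 7200, eng)}.
Keep only column(s) budget, pid: {(7200, mkt)}
Filtering on budget <= 3460 leaves {(1090, x3), (1890, k2), (3430, x2), (3460, ops)}.
Set union of the two operands is {(1090, x3), (1890, k2), (3430, x2), (3460, ops), (7200, mkt)}.

{(1090, x3), (1890, k2), (3430, x2), (3460, ops), (7200, mkt)}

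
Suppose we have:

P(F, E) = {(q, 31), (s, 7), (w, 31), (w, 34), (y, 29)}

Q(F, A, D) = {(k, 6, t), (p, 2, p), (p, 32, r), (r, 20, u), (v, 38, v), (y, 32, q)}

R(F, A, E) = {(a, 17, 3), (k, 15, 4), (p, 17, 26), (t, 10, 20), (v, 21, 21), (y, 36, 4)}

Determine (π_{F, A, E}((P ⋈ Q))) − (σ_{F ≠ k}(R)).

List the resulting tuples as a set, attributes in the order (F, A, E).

{(y, 32, 29)}

Joining P and Q on F yields {(y, 29, 32, q)}.
π_{F, A, E} gives {(y, 32, 29)}.
Selection F ≠ k: {(a, 17, 3), (p, 17, 26), (t, 10, 20), (v, 21, 21), (y, 36, 4)}
Set difference of the two operands is {(y, 32, 29)}.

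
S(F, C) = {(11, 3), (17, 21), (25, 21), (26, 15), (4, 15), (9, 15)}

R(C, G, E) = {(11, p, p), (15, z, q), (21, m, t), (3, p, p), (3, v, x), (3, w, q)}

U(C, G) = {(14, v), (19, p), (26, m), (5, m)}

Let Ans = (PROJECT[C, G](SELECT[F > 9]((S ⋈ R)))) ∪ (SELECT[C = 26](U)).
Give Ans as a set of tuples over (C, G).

{(15, z), (21, m), (26, m), (3, p), (3, v), (3, w)}

S ⋈ R (natural join on C): {(11, 3, p, p), (11, 3, v, x), (11, 3, w, q), (17, 21, m, t), (25, 21, m, t), (26, 15, z, q), (4, 15, z, q), (9, 15, z, q)}
Apply σ_{F > 9}; surviving tuples: {(11, 3, p, p), (11, 3, v, x), (11, 3, w, q), (17, 21, m, t), (25, 21, m, t), (26, 15, z, q)}
π[C, G]: project onto (C, G) (1 duplicate(s) eliminated) → {(15, z), (21, m), (3, p), (3, v), (3, w)}
Apply σ_{C = 26}; surviving tuples: {(26, m)}
Taking the union: {(15, z), (21, m), (26, m), (3, p), (3, v), (3, w)}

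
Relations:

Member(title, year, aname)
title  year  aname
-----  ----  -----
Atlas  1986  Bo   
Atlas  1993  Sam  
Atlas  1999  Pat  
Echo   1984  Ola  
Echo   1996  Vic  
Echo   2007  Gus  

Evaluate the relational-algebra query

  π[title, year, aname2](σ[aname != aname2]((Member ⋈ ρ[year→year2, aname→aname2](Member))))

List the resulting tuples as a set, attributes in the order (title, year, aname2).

{(Atlas, 1986, Pat), (Atlas, 1986, Sam), (Atlas, 1993, Bo), (Atlas, 1993, Pat), (Atlas, 1999, Bo), (Atlas, 1999, Sam), (Echo, 1984, Gus), (Echo, 1984, Vic), (Echo, 1996, Gus), (Echo, 1996, Ola), (Echo, 2007, Ola), (Echo, 2007, Vic)}

ρ[year→year2, aname→aname2]: schema becomes (title, year2, aname2); tuples unchanged.
Joining Member and ρ[year→year2, aname→aname2](Member) on title yields {(Atlas, 1986, Bo, 1986, Bo), (Atlas, 1986, Bo, 1993, Sam), (Atlas, 1986, Bo, 1999, Pat), (Atlas, 1993, Sam, 1986, Bo), (Atlas, 1993, Sam, 1993, Sam), (Atlas, 1993, Sam, 1999, Pat), (Atlas, 1999, Pat, 1986, Bo), (Atlas, 1999, Pat, 1993, Sam), (Atlas, 1999, Pat, 1999, Pat), (Echo, 1984, Ola, 1984, Ola), (Echo, 1984, Ola, 1996, Vic), (Echo, 1984, Ola, 2007, Gus), (Echo, 1996, Vic, 1984, Ola), (Echo, 1996, Vic, 1996, Vic), (Echo, 1996, Vic, 2007, Gus), (Echo, 2007, Gus, 1984, Ola), (Echo, 2007, Gus, 1996, Vic), (Echo, 2007, Gus, 2007, Gus)}.
Filtering on aname != aname2 leaves {(Atlas, 1986, Bo, 1993, Sam), (Atlas, 1986, Bo, 1999, Pat), (Atlas, 1993, Sam, 1986, Bo), (Atlas, 1993, Sam, 1999, Pat), (Atlas, 1999, Pat, 1986, Bo), (Atlas, 1999, Pat, 1993, Sam), (Echo, 1984, Ola, 1996, Vic), (Echo, 1984, Ola, 2007, Gus), (Echo, 1996, Vic, 1984, Ola), (Echo, 1996, Vic, 2007, Gus), (Echo, 2007, Gus, 1984, Ola), (Echo, 2007, Gus, 1996, Vic)}.
π_{title, year, aname2} gives {(Atlas, 1986, Pat), (Atlas, 1986, Sam), (Atlas, 1993, Bo), (Atlas, 1993, Pat), (Atlas, 1999, Bo), (Atlas, 1999, Sam), (Echo, 1984, Gus), (Echo, 1984, Vic), (Echo, 1996, Gus), (Echo, 1996, Ola), (Echo, 2007, Ola), (Echo, 2007, Vic)}.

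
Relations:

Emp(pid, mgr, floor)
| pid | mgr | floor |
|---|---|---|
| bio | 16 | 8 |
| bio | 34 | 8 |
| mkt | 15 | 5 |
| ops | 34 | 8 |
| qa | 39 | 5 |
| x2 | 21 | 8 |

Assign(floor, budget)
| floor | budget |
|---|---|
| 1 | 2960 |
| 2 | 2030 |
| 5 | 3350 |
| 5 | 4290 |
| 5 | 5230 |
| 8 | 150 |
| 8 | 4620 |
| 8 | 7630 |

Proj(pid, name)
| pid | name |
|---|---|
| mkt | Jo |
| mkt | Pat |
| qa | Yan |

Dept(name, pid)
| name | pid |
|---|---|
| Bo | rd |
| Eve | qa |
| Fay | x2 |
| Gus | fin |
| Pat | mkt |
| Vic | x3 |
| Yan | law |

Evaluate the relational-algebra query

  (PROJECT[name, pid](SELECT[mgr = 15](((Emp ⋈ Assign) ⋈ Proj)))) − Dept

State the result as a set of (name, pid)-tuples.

{(Jo, mkt)}

Emp ⋈ Assign (natural join on floor): {(bio, 16, 8, 150), (bio, 16, 8, 4620), (bio, 16, 8, 7630), (bio, 34, 8, 150), (bio, 34, 8, 4620), (bio, 34, 8, 7630), (mkt, 15, 5, 3350), (mkt, 15, 5, 4290), (mkt, 15, 5, 5230), (ops, 34, 8, 150), (ops, 34, 8, 4620), (ops, 34, 8, 7630), (qa, 39, 5, 3350), (qa, 39, 5, 4290), (qa, 39, 5, 5230), (x2, 21, 8, 150), (x2, 21, 8, 4620), (x2, 21, 8, 7630)}
(Emp ⋈ Assign) ⋈ Proj (natural join on pid): {(mkt, 15, 5, 3350, Jo), (mkt, 15, 5, 3350, Pat), (mkt, 15, 5, 4290, Jo), (mkt, 15, 5, 4290, Pat), (mkt, 15, 5, 5230, Jo), (mkt, 15, 5, 5230, Pat), (qa, 39, 5, 3350, Yan), (qa, 39, 5, 4290, Yan), (qa, 39, 5, 5230, Yan)}
σ[mgr = 15]: keep tuples satisfying mgr = 15 → {(mkt, 15, 5, 3350, Jo), (mkt, 15, 5, 3350, Pat), (mkt, 15, 5, 4290, Jo), (mkt, 15, 5, 4290, Pat), (mkt, 15, 5, 5230, Jo), (mkt, 15, 5, 5230, Pat)}
Projecting to name, pid (4 duplicate(s) eliminated): {(Jo, mkt), (Pat, mkt)}
Difference: {(Jo, mkt), (Pat, mkt)} with {(Bo, rd), (Eve, qa), (Fay, x2), (Gus, fin), (Pat, mkt), (Vic, x3), (Yan, law)} → {(Jo, mkt)}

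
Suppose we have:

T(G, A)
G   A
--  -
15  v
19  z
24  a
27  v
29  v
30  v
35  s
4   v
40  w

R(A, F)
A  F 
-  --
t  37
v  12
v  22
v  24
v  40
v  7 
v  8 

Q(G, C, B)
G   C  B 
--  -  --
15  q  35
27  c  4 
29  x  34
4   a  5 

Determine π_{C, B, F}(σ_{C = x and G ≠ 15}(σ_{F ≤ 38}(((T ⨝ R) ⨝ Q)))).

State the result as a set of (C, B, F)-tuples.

Natural join on A: {(15, v, 12), (15, v, 22), (15, v, 24), (15, v, 40), (15, v, 7), (15, v, 8), (27, v, 12), (27, v, 22), (27, v, 24), (27, v, 40), (27, v, 7), (27, v, 8), (29, v, 12), (29, v, 22), (29, v, 24), (29, v, 40), (29, v, 7), (29, v, 8), (30, v, 12), (30, v, 22), (30, v, 24), (30, v, 40), (30, v, 7), (30, v, 8), (4, v, 12), (4, v, 22), (4, v, 24), (4, v, 40), (4, v, 7), (4, v, 8)}
Natural join on G: {(15, v, 12, q, 35), (15, v, 22, q, 35), (15, v, 24, q, 35), (15, v, 40, q, 35), (15, v, 7, q, 35), (15, v, 8, q, 35), (27, v, 12, c, 4), (27, v, 22, c, 4), (27, v, 24, c, 4), (27, v, 40, c, 4), (27, v, 7, c, 4), (27, v, 8, c, 4), (29, v, 12, x, 34), (29, v, 22, x, 34), (29, v, 24, x, 34), (29, v, 40, x, 34), (29, v, 7, x, 34), (29, v, 8, x, 34), (4, v, 12, a, 5), (4, v, 22, a, 5), (4, v, 24, a, 5), (4, v, 40, a, 5), (4, v, 7, a, 5), (4, v, 8, a, 5)}
Apply σ_{F ≤ 38}; surviving tuples: {(15, v, 12, q, 35), (15, v, 22, q, 35), (15, v, 24, q, 35), (15, v, 7, q, 35), (15, v, 8, q, 35), (27, v, 12, c, 4), (27, v, 22, c, 4), (27, v, 24, c, 4), (27, v, 7, c, 4), (27, v, 8, c, 4), (29, v, 12, x, 34), (29, v, 22, x, 34), (29, v, 24, x, 34), (29, v, 7, x, 34), (29, v, 8, x, 34), (4, v, 12, a, 5), (4, v, 22, a, 5), (4, v, 24, a, 5), (4, v, 7, a, 5), (4, v, 8, a, 5)}
Apply σ_{C = x and G ≠ 15}; surviving tuples: {(29, v, 12, x, 34), (29, v, 22, x, 34), (29, v, 24, x, 34), (29, v, 7, x, 34), (29, v, 8, x, 34)}
π_{C, B, F} gives {(x, 34, 12), (x, 34, 22), (x, 34, 24), (x, 34, 7), (x, 34, 8)}.

{(x, 34, 12), (x, 34, 22), (x, 34, 24), (x, 34, 7), (x, 34, 8)}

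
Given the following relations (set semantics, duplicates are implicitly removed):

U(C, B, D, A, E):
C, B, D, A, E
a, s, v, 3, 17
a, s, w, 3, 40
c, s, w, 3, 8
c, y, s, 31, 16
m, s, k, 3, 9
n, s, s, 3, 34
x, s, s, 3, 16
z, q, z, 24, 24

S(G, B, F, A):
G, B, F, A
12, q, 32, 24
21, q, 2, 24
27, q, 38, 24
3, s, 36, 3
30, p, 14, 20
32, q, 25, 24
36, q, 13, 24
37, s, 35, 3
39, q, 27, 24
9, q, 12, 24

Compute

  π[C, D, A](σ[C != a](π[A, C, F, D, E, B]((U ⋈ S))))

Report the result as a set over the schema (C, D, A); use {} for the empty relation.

{(c, w, 3), (m, k, 3), (n, s, 3), (x, s, 3), (z, z, 24)}

Natural join on B, A: {(a, s, v, 3, 17, 3, 36), (a, s, v, 3, 17, 37, 35), (a, s, w, 3, 40, 3, 36), (a, s, w, 3, 40, 37, 35), (c, s, w, 3, 8, 3, 36), (c, s, w, 3, 8, 37, 35), (m, s, k, 3, 9, 3, 36), (m, s, k, 3, 9, 37, 35), (n, s, s, 3, 34, 3, 36), (n, s, s, 3, 34, 37, 35), (x, s, s, 3, 16, 3, 36), (x, s, s, 3, 16, 37, 35), (z, q, z, 24, 24, 12, 32), (z, q, z, 24, 24, 21, 2), (z, q, z, 24, 24, 27, 38), (z, q, z, 24, 24, 32, 25), (z, q, z, 24, 24, 36, 13), (z, q, z, 24, 24, 39, 27), (z, q, z, 24, 24, 9, 12)}
Projecting to A, C, F, D, E, B: {(24, z, 12, z, 24, q), (24, z, 13, z, 24, q), (24, z, 2, z, 24, q), (24, z, 25, z, 24, q), (24, z, 27, z, 24, q), (24, z, 32, z, 24, q), (24, z, 38, z, 24, q), (3, a, 35, v, 17, s), (3, a, 35, w, 40, s), (3, a, 36, v, 17, s), (3, a, 36, w, 40, s), (3, c, 35, w, 8, s), (3, c, 36, w, 8, s), (3, m, 35, k, 9, s), (3, m, 36, k, 9, s), (3, n, 35, s, 34, s), (3, n, 36, s, 34, s), (3, x, 35, s, 16, s), (3, x, 36, s, 16, s)}
Filtering on C != a leaves {(24, z, 12, z, 24, q), (24, z, 13, z, 24, q), (24, z, 2, z, 24, q), (24, z, 25, z, 24, q), (24, z, 27, z, 24, q), (24, z, 32, z, 24, q), (24, z, 38, z, 24, q), (3, c, 35, w, 8, s), (3, c, 36, w, 8, s), (3, m, 35, k, 9, s), (3, m, 36, k, 9, s), (3, n, 35, s, 34, s), (3, n, 36, s, 34, s), (3, x, 35, s, 16, s), (3, x, 36, s, 16, s)}.
Projecting to C, D, A (10 duplicate(s) eliminated): {(c, w, 3), (m, k, 3), (n, s, 3), (x, s, 3), (z, z, 24)}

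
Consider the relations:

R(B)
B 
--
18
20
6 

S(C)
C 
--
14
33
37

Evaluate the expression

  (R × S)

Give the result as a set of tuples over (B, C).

{(18, 14), (18, 33), (18, 37), (20, 14), (20, 33), (20, 37), (6, 14), (6, 33), (6, 37)}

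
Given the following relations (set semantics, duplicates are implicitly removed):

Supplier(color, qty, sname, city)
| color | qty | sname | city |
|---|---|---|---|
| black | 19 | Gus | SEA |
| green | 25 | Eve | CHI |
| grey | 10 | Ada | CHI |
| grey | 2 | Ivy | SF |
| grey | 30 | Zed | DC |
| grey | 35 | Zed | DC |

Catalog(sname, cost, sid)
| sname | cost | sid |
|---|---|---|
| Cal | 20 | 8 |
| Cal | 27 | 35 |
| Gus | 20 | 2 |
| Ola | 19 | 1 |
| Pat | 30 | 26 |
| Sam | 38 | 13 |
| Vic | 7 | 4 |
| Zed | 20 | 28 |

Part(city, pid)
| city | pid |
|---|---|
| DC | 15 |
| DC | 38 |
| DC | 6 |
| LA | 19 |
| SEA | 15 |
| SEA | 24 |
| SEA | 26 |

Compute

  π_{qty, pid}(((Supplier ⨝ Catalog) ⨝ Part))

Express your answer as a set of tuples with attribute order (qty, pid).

Natural join on sname: {(black, 19, Gus, SEA, 20, 2), (grey, 30, Zed, DC, 20, 28), (grey, 35, Zed, DC, 20, 28)}
Natural join on city: {(black, 19, Gus, SEA, 20, 2, 15), (black, 19, Gus, SEA, 20, 2, 24), (black, 19, Gus, SEA, 20, 2, 26), (grey, 30, Zed, DC, 20, 28, 15), (grey, 30, Zed, DC, 20, 28, 38), (grey, 30, Zed, DC, 20, 28, 6), (grey, 35, Zed, DC, 20, 28, 15), (grey, 35, Zed, DC, 20, 28, 38), (grey, 35, Zed, DC, 20, 28, 6)}
π[qty, pid]: project onto (qty, pid) → {(19, 15), (19, 24), (19, 26), (30, 15), (30, 38), (30, 6), (35, 15), (35, 38), (35, 6)}

{(19, 15), (19, 24), (19, 26), (30, 15), (30, 38), (30, 6), (35, 15), (35, 38), (35, 6)}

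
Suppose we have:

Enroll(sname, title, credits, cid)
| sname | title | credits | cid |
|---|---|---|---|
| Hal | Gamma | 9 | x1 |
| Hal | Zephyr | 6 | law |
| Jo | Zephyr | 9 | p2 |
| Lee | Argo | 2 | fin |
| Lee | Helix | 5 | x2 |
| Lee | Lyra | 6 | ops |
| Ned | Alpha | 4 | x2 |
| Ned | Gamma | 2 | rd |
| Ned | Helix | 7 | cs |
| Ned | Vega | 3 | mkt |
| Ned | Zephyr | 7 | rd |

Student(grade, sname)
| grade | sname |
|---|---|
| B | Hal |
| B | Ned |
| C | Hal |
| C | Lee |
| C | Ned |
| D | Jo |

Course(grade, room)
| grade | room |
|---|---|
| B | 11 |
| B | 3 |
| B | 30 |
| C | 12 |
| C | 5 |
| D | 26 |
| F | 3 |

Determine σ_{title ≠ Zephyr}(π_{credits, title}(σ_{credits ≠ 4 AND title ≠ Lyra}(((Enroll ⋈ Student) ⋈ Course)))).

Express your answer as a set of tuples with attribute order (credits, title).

{(2, Argo), (2, Gamma), (3, Vega), (5, Helix), (7, Helix), (9, Gamma)}

Joining Enroll and Student on sname yields {(Hal, Gamma, 9, x1, B), (Hal, Gamma, 9, x1, C), (Hal, Zephyr, 6, law, B), (Hal, Zephyr, 6, law, C), (Jo, Zephyr, 9, p2, D), (Lee, Argo, 2, fin, C), (Lee, Helix, 5, x2, C), (Lee, Lyra, 6, ops, C), (Ned, Alpha, 4, x2, B), (Ned, Alpha, 4, x2, C), (Ned, Gamma, 2, rd, B), (Ned, Gamma, 2, rd, C), (Ned, Helix, 7, cs, B), (Ned, Helix, 7, cs, C), (Ned, Vega, 3, mkt, B), (Ned, Vega, 3, mkt, C), (Ned, Zephyr, 7, rd, B), (Ned, Zephyr, 7, rd, C)}.
Joining (Enroll ⋈ Student) and Course on grade yields {(Hal, Gamma, 9, x1, B, 11), (Hal, Gamma, 9, x1, B, 3), (Hal, Gamma, 9, x1, B, 30), (Hal, Gamma, 9, x1, C, 12), (Hal, Gamma, 9, x1, C, 5), (Hal, Zephyr, 6, law, B, 11), (Hal, Zephyr, 6, law, B, 3), (Hal, Zephyr, 6, law, B, 30), (Hal, Zephyr, 6, law, C, 12), (Hal, Zephyr, 6, law, C, 5), (Jo, Zephyr, 9, p2, D, 26), (Lee, Argo, 2, fin, C, 12), (Lee, Argo, 2, fin, C, 5), (Lee, Helix, 5, x2, C, 12), (Lee, Helix, 5, x2, C, 5), (Lee, Lyra, 6, ops, C, 12), (Lee, Lyra, 6, ops, C, 5), (Ned, Alpha, 4, x2, B, 11), (Ned, Alpha, 4, x2, B, 3), (Ned, Alpha, 4, x2, B, 30), (Ned, Alpha, 4, x2, C, 12), (Ned, Alpha, 4, x2, C, 5), (Ned, Gamma, 2, rd, B, 11), (Ned, Gamma, 2, rd, B, 3), (Ned, Gamma, 2, rd, B, 30), (Ned, Gamma, 2, rd, C, 12), (Ned, Gamma, 2, rd, C, 5), (Ned, Helix, 7, cs, B, 11), (Ned, Helix, 7, cs, B, 3), (Ned, Helix, 7, cs, B, 30), (Ned, Helix, 7, cs, C, 12), (Ned, Helix, 7, cs, C, 5), (Ned, Vega, 3, mkt, B, 11), (Ned, Vega, 3, mkt, B, 3), (Ned, Vega, 3, mkt, B, 30), (Ned, Vega, 3, mkt, C, 12), (Ned, Vega, 3, mkt, C, 5), (Ned, Zephyr, 7, rd, B, 11), (Ned, Zephyr, 7, rd, B, 3), (Ned, Zephyr, 7, rd, B, 30), (Ned, Zephyr, 7, rd, C, 12), (Ned, Zephyr, 7, rd, C, 5)}.
Filtering on credits ≠ 4 AND title ≠ Lyra leaves {(Hal, Gamma, 9, x1, B, 11), (Hal, Gamma, 9, x1, B, 3), (Hal, Gamma, 9, x1, B, 30), (Hal, Gamma, 9, x1, C, 12), (Hal, Gamma, 9, x1, C, 5), (Hal, Zephyr, 6, law, B, 11), (Hal, Zephyr, 6, law, B, 3), (Hal, Zephyr, 6, law, B, 30), (Hal, Zephyr, 6, law, C, 12), (Hal, Zephyr, 6, law, C, 5), (Jo, Zephyr, 9, p2, D, 26), (Lee, Argo, 2, fin, C, 12), (Lee, Argo, 2, fin, C, 5), (Lee, Helix, 5, x2, C, 12), (Lee, Helix, 5, x2, C, 5), (Ned, Gamma, 2, rd, B, 11), (Ned, Gamma, 2, rd, B, 3), (Ned, Gamma, 2, rd, B, 30), (Ned, Gamma, 2, rd, C, 12), (Ned, Gamma, 2, rd, C, 5), (Ned, Helix, 7, cs, B, 11), (Ned, Helix, 7, cs, B, 3), (Ned, Helix, 7, cs, B, 30), (Ned, Helix, 7, cs, C, 12), (Ned, Helix, 7, cs, C, 5), (Ned, Vega, 3, mkt, B, 11), (Ned, Vega, 3, mkt, B, 3), (Ned, Vega, 3, mkt, B, 30), (Ned, Vega, 3, mkt, C, 12), (Ned, Vega, 3, mkt, C, 5), (Ned, Zephyr, 7, rd, B, 11), (Ned, Zephyr, 7, rd, B, 3), (Ned, Zephyr, 7, rd, B, 30), (Ned, Zephyr, 7, rd, C, 12), (Ned, Zephyr, 7, rd, C, 5)}.
π_{credits, title} gives {(2, Argo), (2, Gamma), (3, Vega), (5, Helix), (6, Zephyr), (7, Helix), (7, Zephyr), (9, Gamma), (9, Zephyr)} (26 duplicate(s) eliminated).
Filtering on title ≠ Zephyr leaves {(2, Argo), (2, Gamma), (3, Vega), (5, Helix), (7, Helix), (9, Gamma)}.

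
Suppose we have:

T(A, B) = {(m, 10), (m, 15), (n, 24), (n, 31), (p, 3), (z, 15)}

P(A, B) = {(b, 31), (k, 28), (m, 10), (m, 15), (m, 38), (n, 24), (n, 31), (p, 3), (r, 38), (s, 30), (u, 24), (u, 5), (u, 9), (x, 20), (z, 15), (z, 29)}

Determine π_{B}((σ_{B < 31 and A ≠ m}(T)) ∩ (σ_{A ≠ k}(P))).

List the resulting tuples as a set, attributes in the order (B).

{15, 24, 3}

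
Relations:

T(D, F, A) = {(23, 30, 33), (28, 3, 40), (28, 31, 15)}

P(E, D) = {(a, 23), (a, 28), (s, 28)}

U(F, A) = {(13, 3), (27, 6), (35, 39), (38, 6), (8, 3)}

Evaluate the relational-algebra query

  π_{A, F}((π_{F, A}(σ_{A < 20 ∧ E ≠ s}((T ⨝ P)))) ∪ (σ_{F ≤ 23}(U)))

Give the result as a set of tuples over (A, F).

{(15, 31), (3, 13), (3, 8)}

T ⋈ P (natural join on D): {(23, 30, 33, a), (28, 3, 40, a), (28, 3, 40, s), (28, 31, 15, a), (28, 31, 15, s)}
Selection A < 20 ∧ E ≠ s: {(28, 31, 15, a)}
Keep only column(s) F, A: {(31, 15)}
Selection F ≤ 23: {(13, 3), (8, 3)}
Union: {(31, 15)} with {(13, 3), (8, 3)} → {(13, 3), (31, 15), (8, 3)}
Keep only column(s) A, F: {(15, 31), (3, 13), (3, 8)}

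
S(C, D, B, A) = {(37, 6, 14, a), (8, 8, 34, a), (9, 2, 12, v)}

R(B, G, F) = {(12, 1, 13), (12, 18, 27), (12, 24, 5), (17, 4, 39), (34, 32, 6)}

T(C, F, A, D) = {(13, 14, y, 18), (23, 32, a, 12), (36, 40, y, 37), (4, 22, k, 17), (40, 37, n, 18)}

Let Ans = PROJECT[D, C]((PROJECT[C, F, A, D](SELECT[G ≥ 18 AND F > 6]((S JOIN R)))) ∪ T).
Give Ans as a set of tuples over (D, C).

Joining S and R on B yields {(8, 8, 34, a, 32, 6), (9, 2, 12, v, 1, 13), (9, 2, 12, v, 18, 27), (9, 2, 12, v, 24, 5)}.
Selection G ≥ 18 AND F > 6: {(9, 2, 12, v, 18, 27)}
Projecting to C, F, A, D: {(9, 27, v, 2)}
Taking the union: {(13, 14, y, 18), (23, 32, a, 12), (36, 40, y, 37), (4, 22, k, 17), (40, 37, n, 18), (9, 27, v, 2)}
Projecting to D, C: {(12, 23), (17, 4), (18, 13), (18, 40), (2, 9), (37, 36)}

{(12, 23), (17, 4), (18, 13), (18, 40), (2, 9), (37, 36)}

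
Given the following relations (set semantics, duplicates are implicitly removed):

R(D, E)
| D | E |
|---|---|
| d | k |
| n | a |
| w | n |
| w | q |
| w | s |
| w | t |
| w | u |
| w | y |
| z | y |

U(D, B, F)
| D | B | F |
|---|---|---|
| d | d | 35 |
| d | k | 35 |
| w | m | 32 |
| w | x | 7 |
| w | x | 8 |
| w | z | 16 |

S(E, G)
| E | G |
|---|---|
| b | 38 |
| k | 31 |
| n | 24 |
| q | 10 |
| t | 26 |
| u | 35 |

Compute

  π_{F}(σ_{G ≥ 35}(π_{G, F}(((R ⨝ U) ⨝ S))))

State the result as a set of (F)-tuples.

{16, 32, 7, 8}

Joining R and U on D yields {(d, k, d, 35), (d, k, k, 35), (w, n, m, 32), (w, n, x, 7), (w, n, x, 8), (w, n, z, 16), (w, q, m, 32), (w, q, x, 7), (w, q, x, 8), (w, q, z, 16), (w, s, m, 32), (w, s, x, 7), (w, s, x, 8), (w, s, z, 16), (w, t, m, 32), (w, t, x, 7), (w, t, x, 8), (w, t, z, 16), (w, u, m, 32), (w, u, x, 7), (w, u, x, 8), (w, u, z, 16), (w, y, m, 32), (w, y, x, 7), (w, y, x, 8), (w, y, z, 16)}.
Joining (R ⨝ U) and S on E yields {(d, k, d, 35, 31), (d, k, k, 35, 31), (w, n, m, 32, 24), (w, n, x, 7, 24), (w, n, x, 8, 24), (w, n, z, 16, 24), (w, q, m, 32, 10), (w, q, x, 7, 10), (w, q, x, 8, 10), (w, q, z, 16, 10), (w, t, m, 32, 26), (w, t, x, 7, 26), (w, t, x, 8, 26), (w, t, z, 16, 26), (w, u, m, 32, 35), (w, u, x, 7, 35), (w, u, x, 8, 35), (w, u, z, 16, 35)}.
π_{G, F} gives {(10, 16), (10, 32), (10, 7), (10, 8), (24, 16), (24, 32), (24, 7), (24, 8), (26, 16), (26, 32), (26, 7), (26, 8), (31, 35), (35, 16), (35, 32), (35, 7), (35, 8)} (1 duplicate(s) eliminated).
Selection G ≥ 35: {(35, 16), (35, 32), (35, 7), (35, 8)}
π_{F} gives {16, 32, 7, 8}.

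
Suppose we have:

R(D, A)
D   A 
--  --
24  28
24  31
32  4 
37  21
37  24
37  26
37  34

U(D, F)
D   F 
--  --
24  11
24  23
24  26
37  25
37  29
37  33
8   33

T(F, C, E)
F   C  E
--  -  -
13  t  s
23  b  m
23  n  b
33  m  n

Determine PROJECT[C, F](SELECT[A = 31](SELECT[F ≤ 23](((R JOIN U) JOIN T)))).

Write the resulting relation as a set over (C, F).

{(b, 23), (n, 23)}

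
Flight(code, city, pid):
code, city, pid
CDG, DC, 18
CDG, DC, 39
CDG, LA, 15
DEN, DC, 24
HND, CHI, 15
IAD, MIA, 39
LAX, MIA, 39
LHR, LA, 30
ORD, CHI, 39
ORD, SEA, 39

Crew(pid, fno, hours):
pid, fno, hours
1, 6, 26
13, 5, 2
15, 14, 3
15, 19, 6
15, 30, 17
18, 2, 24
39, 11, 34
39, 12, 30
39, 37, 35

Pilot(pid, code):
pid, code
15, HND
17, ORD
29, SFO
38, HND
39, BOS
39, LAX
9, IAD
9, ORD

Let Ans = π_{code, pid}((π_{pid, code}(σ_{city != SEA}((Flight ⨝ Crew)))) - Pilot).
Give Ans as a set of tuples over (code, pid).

Joining Flight and Crew on pid yields {(CDG, DC, 18, 2, 24), (CDG, DC, 39, 11, 34), (CDG, DC, 39, 12, 30), (CDG, DC, 39, 37, 35), (CDG, LA, 15, 14, 3), (CDG, LA, 15, 19, 6), (CDG, LA, 15, 30, 17), (HND, CHI, 15, 14, 3), (HND, CHI, 15, 19, 6), (HND, CHI, 15, 30, 17), (IAD, MIA, 39, 11, 34), (IAD, MIA, 39, 12, 30), (IAD, MIA, 39, 37, 35), (LAX, MIA, 39, 11, 34), (LAX, MIA, 39, 12, 30), (LAX, MIA, 39, 37, 35), (ORD, CHI, 39, 11, 34), (ORD, CHI, 39, 12, 30), (ORD, CHI, 39, 37, 35), (ORD, SEA, 39, 11, 34), (ORD, SEA, 39, 12, 30), (ORD, SEA, 39, 37, 35)}.
Selection city != SEA: {(CDG, DC, 18, 2, 24), (CDG, DC, 39, 11, 34), (CDG, DC, 39, 12, 30), (CDG, DC, 39, 37, 35), (CDG, LA, 15, 14, 3), (CDG, LA, 15, 19, 6), (CDG, LA, 15, 30, 17), (HND, CHI, 15, 14, 3), (HND, CHI, 15, 19, 6), (HND, CHI, 15, 30, 17), (IAD, MIA, 39, 11, 34), (IAD, MIA, 39, 12, 30), (IAD, MIA, 39, 37, 35), (LAX, MIA, 39, 11, 34), (LAX, MIA, 39, 12, 30), (LAX, MIA, 39, 37, 35), (ORD, CHI, 39, 11, 34), (ORD, CHI, 39, 12, 30), (ORD, CHI, 39, 37, 35)}
Projecting to pid, code (12 duplicate(s) eliminated): {(15, CDG), (15, HND), (18, CDG), (39, CDG), (39, IAD), (39, LAX), (39, ORD)}
Difference: {(15, CDG), (15, HND), (18, CDG), (39, CDG), (39, IAD), (39, LAX), (39, ORD)} with {(15, HND), (17, ORD), (29, SFO), (38, HND), (39, BOS), (39, LAX), (9, IAD), (9, ORD)} → {(15, CDG), (18, CDG), (39, CDG), (39, IAD), (39, ORD)}
Projecting to code, pid: {(CDG, 15), (CDG, 18), (CDG, 39), (IAD, 39), (ORD, 39)}

{(CDG, 15), (CDG, 18), (CDG, 39), (IAD, 39), (ORD, 39)}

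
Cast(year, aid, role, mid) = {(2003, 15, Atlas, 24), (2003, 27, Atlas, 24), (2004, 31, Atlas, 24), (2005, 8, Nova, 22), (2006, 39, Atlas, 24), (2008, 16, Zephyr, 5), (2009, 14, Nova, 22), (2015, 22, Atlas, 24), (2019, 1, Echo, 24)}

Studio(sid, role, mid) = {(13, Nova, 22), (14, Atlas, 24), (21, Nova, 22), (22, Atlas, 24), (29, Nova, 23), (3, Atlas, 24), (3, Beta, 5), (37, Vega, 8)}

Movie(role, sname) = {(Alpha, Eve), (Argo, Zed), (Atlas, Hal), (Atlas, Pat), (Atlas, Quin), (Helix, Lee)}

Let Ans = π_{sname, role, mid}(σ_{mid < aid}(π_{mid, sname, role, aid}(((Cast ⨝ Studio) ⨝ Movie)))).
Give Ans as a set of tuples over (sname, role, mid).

Joining Cast and Studio on role, mid yields {(2003, 15, Atlas, 24, 14), (2003, 15, Atlas, 24, 22), (2003, 15, Atlas, 24, 3), (2003, 27, Atlas, 24, 14), (2003, 27, Atlas, 24, 22), (2003, 27, Atlas, 24, 3), (2004, 31, Atlas, 24, 14), (2004, 31, Atlas, 24, 22), (2004, 31, Atlas, 24, 3), (2005, 8, Nova, 22, 13), (2005, 8, Nova, 22, 21), (2006, 39, Atlas, 24, 14), (2006, 39, Atlas, 24, 22), (2006, 39, Atlas, 24, 3), (2009, 14, Nova, 22, 13), (2009, 14, Nova, 22, 21), (2015, 22, Atlas, 24, 14), (2015, 22, Atlas, 24, 22), (2015, 22, Atlas, 24, 3)}.
Joining (Cast ⨝ Studio) and Movie on role yields {(2003, 15, Atlas, 24, 14, Hal), (2003, 15, Atlas, 24, 14, Pat), (2003, 15, Atlas, 24, 14, Quin), (2003, 15, Atlas, 24, 22, Hal), (2003, 15, Atlas, 24, 22, Pat), (2003, 15, Atlas, 24, 22, Quin), (2003, 15, Atlas, 24, 3, Hal), (2003, 15, Atlas, 24, 3, Pat), (2003, 15, Atlas, 24, 3, Quin), (2003, 27, Atlas, 24, 14, Hal), (2003, 27, Atlas, 24, 14, Pat), (2003, 27, Atlas, 24, 14, Quin), (2003, 27, Atlas, 24, 22, Hal), (2003, 27, Atlas, 24, 22, Pat), (2003, 27, Atlas, 24, 22, Quin), (2003, 27, Atlas, 24, 3, Hal), (2003, 27, Atlas, 24, 3, Pat), (2003, 27, Atlas, 24, 3, Quin), (2004, 31, Atlas, 24, 14, Hal), (2004, 31, Atlas, 24, 14, Pat), (2004, 31, Atlas, 24, 14, Quin), (2004, 31, Atlas, 24, 22, Hal), (2004, 31, Atlas, 24, 22, Pat), (2004, 31, Atlas, 24, 22, Quin), (2004, 31, Atlas, 24, 3, Hal), (2004, 31, Atlas, 24, 3, Pat), (2004, 31, Atlas, 24, 3, Quin), (2006, 39, Atlas, 24, 14, Hal), (2006, 39, Atlas, 24, 14, Pat), (2006, 39, Atlas, 24, 14, Quin), (2006, 39, Atlas, 24, 22, Hal), (2006, 39, Atlas, 24, 22, Pat), (2006, 39, Atlas, 24, 22, Quin), (2006, 39, Atlas, 24, 3, Hal), (2006, 39, Atlas, 24, 3, Pat), (2006, 39, Atlas, 24, 3, Quin), (2015, 22, Atlas, 24, 14, Hal), (2015, 22, Atlas, 24, 14, Pat), (2015, 22, Atlas, 24, 14, Quin), (2015, 22, Atlas, 24, 22, Hal), (2015, 22, Atlas, 24, 22, Pat), (2015, 22, Atlas, 24, 22, Quin), (2015, 22, Atlas, 24, 3, Hal), (2015, 22, Atlas, 24, 3, Pat), (2015, 22, Atlas, 24, 3, Quin)}.
π_{mid, sname, role, aid} gives {(24, Hal, Atlas, 15), (24, Hal, Atlas, 22), (24, Hal, Atlas, 27), (24, Hal, Atlas, 31), (24, Hal, Atlas, 39), (24, Pat, Atlas, 15), (24, Pat, Atlas, 22), (24, Pat, Atlas, 27), (24, Pat, Atlas, 31), (24, Pat, Atlas, 39), (24, Quin, Atlas, 15), (24, Quin, Atlas, 22), (24, Quin, Atlas, 27), (24, Quin, Atlas, 31), (24, Quin, Atlas, 39)} (30 duplicate(s) eliminated).
σ[mid < aid]: keep tuples satisfying mid < aid → {(24, Hal, Atlas, 27), (24, Hal, Atlas, 31), (24, Hal, Atlas, 39), (24, Pat, Atlas, 27), (24, Pat, Atlas, 31), (24, Pat, Atlas, 39), (24, Quin, Atlas, 27), (24, Quin, Atlas, 31), (24, Quin, Atlas, 39)}
π_{sname, role, mid} gives {(Hal, Atlas, 24), (Pat, Atlas, 24), (Quin, Atlas, 24)} (6 duplicate(s) eliminated).

{(Hal, Atlas, 24), (Pat, Atlas, 24), (Quin, Atlas, 24)}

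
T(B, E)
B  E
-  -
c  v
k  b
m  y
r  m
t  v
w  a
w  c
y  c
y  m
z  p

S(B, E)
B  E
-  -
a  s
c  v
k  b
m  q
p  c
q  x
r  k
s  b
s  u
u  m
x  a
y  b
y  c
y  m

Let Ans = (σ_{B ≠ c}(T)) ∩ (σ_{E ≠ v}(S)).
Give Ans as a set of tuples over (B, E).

Selection B ≠ c: {(k, b), (m, y), (r, m), (t, v), (w, a), (w, c), (y, c), (y, m), (z, p)}
Selection E ≠ v: {(a, s), (k, b), (m, q), (p, c), (q, x), (r, k), (s, b), (s, u), (u, m), (x, a), (y, b), (y, c), (y, m)}
Intersection: {(k, b), (m, y), (r, m), (t, v), (w, a), (w, c), (y, c), (y, m), (z, p)} with {(a, s), (k, b), (m, q), (p, c), (q, x), (r, k), (s, b), (s, u), (u, m), (x, a), (y, b), (y, c), (y, m)} → {(k, b), (y, c), (y, m)}

{(k, b), (y, c), (y, m)}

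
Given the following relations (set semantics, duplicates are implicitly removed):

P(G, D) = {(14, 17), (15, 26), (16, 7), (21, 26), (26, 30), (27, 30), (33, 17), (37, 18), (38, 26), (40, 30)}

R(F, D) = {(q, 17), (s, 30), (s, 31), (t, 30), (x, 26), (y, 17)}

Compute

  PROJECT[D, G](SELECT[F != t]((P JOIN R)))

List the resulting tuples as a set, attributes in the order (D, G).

{(17, 14), (17, 33), (26, 15), (26, 21), (26, 38), (30, 26), (30, 27), (30, 40)}

P ⋈ R (natural join on D): {(14, 17, q), (14, 17, y), (15, 26, x), (21, 26, x), (26, 30, s), (26, 30, t), (27, 30, s), (27, 30, t), (33, 17, q), (33, 17, y), (38, 26, x), (40, 30, s), (40, 30, t)}
Apply σ_{F != t}; surviving tuples: {(14, 17, q), (14, 17, y), (15, 26, x), (21, 26, x), (26, 30, s), (27, 30, s), (33, 17, q), (33, 17, y), (38, 26, x), (40, 30, s)}
π_{D, G} gives {(17, 14), (17, 33), (26, 15), (26, 21), (26, 38), (30, 26), (30, 27), (30, 40)} (2 duplicate(s) eliminated).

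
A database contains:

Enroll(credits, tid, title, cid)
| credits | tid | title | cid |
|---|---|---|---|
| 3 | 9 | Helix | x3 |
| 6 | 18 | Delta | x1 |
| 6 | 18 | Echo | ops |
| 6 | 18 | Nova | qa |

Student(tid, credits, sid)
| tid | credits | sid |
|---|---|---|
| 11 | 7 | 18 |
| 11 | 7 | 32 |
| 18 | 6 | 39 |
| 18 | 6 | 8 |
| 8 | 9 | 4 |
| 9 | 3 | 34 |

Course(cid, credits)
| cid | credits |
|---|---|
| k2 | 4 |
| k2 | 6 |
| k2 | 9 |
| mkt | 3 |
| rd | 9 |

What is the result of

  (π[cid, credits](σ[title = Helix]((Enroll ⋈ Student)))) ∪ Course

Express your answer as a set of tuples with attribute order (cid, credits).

{(k2, 4), (k2, 6), (k2, 9), (mkt, 3), (rd, 9), (x3, 3)}

Enroll ⋈ Student (natural join on credits, tid): {(3, 9, Helix, x3, 34), (6, 18, Delta, x1, 39), (6, 18, Delta, x1, 8), (6, 18, Echo, ops, 39), (6, 18, Echo, ops, 8), (6, 18, Nova, qa, 39), (6, 18, Nova, qa, 8)}
Apply σ_{title = Helix}; surviving tuples: {(3, 9, Helix, x3, 34)}
π[cid, credits]: project onto (cid, credits) → {(x3, 3)}
Union: {(x3, 3)} with {(k2, 4), (k2, 6), (k2, 9), (mkt, 3), (rd, 9)} → {(k2, 4), (k2, 6), (k2, 9), (mkt, 3), (rd, 9), (x3, 3)}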